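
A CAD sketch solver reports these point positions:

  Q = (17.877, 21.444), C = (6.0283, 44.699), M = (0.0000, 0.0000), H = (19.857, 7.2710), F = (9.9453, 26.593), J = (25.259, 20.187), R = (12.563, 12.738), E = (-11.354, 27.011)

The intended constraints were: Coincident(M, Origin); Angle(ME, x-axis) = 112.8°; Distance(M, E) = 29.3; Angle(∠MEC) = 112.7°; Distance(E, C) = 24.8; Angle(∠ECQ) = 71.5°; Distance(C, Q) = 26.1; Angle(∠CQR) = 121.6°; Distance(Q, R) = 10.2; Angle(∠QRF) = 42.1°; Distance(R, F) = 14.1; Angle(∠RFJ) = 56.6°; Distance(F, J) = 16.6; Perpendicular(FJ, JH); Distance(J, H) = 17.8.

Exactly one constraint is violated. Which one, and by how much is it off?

Distance(J, H) = 17.8 — off by 3.80.

M = (0.00, 0.00) ✓; ME at 112.8° ✓; |ME| = 29.30 ✓; ∠MEC = 112.7° ✓; |EC| = 24.80 ✓; ∠ECQ = 71.50° ✓; |CQ| = 26.10 ✓; ∠CQR = 121.6° ✓; |QR| = 10.20 ✓; ∠QRF = 42.10° ✓; |RF| = 14.10 ✓; ∠RFJ = 56.60° ✓; |FJ| = 16.60 ✓; ∠(FJ, JH) = 90.00° ✓; |JH| = 14.00 ✗.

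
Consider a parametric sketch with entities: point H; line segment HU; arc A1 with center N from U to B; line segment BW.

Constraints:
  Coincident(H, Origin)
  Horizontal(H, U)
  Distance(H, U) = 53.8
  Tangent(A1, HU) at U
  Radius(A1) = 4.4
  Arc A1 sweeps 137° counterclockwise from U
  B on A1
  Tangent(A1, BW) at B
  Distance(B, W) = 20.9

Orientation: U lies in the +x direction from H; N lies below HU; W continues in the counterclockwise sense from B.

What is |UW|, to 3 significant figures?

25.1

On A1, U sits at bearing 90° from N; a 137° counterclockwise sweep puts B at bearing 227°, so B = N + 4.4·(cos 227°, sin 227°) = (50.8, -7.62). A1 meets BW tangentially, so NB is at right angles to BW, so BW runs along (−sin 227°, cos 227°); with |BW| = 20.9, W = (66.1, -21.9). Then |UW| = |W − U| = 25.1.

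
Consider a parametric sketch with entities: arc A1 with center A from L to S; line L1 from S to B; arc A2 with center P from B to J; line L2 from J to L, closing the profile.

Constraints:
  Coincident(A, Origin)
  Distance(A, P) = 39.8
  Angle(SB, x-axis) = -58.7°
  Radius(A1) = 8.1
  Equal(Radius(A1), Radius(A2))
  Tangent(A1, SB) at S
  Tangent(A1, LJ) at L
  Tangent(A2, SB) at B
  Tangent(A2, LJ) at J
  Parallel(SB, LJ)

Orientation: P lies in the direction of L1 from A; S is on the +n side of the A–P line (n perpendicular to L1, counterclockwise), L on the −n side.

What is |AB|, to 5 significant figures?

40.616

Tangency of A1 to both parallel lines with radius 8.1 puts S and L at A ± 8.1·n: S = (6.9211, 4.2081), L = (-6.9211, -4.2081). Equal radii place B and J the same way about P: B = P + 8.1·n = (27.598, -29.799), J = P − 8.1·n = (13.756, -38.216). Then |AB| = |B − A| = 40.616.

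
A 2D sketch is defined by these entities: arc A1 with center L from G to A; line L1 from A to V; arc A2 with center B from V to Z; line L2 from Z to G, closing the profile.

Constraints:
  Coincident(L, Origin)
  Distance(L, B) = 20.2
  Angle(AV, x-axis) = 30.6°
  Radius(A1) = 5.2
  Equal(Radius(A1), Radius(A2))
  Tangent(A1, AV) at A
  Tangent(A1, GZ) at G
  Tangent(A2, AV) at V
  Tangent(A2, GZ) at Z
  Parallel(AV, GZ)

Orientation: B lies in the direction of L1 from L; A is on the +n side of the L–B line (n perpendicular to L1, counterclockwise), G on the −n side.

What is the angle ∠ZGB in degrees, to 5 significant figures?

14.436°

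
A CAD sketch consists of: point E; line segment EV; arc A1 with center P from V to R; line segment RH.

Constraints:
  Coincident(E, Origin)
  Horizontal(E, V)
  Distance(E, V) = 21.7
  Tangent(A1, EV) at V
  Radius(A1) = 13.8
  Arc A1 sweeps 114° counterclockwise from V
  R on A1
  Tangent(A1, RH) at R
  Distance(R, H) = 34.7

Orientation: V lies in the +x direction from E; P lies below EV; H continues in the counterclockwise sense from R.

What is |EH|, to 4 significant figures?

56.13

On A1, V sits at bearing 90° from P; a 114° counterclockwise sweep puts R at bearing 204°, so R = P + 13.8·(cos 204°, sin 204°) = (9.093, -19.41). Since A1 is tangent to RH there, PR ⟂ RH, so RH runs along (−sin 204°, cos 204°); with |RH| = 34.7, H = (23.21, -51.11). Then |EH| = |H − E| = 56.13.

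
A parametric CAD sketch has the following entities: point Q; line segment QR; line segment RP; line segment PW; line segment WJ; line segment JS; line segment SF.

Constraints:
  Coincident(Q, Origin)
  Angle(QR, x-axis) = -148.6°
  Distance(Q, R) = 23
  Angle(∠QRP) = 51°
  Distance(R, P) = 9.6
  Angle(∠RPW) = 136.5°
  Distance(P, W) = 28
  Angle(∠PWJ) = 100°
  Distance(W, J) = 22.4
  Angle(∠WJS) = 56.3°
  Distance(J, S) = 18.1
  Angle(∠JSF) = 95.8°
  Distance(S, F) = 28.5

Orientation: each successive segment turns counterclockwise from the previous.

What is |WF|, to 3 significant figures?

12.9

Q is at the origin; QR runs at -148.6° with length 23.0, so R = (-19.6, -12.0). ∠QRP = 51.0° gives RP at -19.6° from the x-axis; with |RP| = 9.6, P = (-10.6, -15.2). ∠RPW = 136.5° gives PW at 23.9° from the x-axis; with |PW| = 28.0, W = (15.0, -3.86). ∠PWJ = 100.0° gives WJ at 104° from the x-axis; with |WJ| = 22.4, J = (9.63, 17.9). ∠WJS = 56.3° gives JS at -132° from the x-axis; with |JS| = 18.1, S = (-2.57, 4.52). ∠JSF = 95.8° gives SF at -48.2° from the x-axis; with |SF| = 28.5, F = (16.4, -16.7). Then |WF| = |F − W| = 12.9.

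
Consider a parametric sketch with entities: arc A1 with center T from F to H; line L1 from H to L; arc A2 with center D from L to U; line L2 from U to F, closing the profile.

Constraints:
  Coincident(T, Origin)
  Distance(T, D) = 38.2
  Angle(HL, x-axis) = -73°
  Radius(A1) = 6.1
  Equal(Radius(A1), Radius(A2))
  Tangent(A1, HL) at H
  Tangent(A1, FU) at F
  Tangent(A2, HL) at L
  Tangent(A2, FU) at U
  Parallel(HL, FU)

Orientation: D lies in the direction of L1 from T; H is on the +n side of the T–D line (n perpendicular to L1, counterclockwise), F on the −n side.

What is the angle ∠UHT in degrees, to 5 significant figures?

72.288°

The slot axis is L1's direction at -73.0°, so u = (cos -73.0°, sin -73.0°) = (0.29237, -0.95630) and n = (−sin -73.0°, cos -73.0°) = (0.95630, 0.29237). T is at the origin and D lies 38.2 along u from T, so D = 38.2·u = (11.169, -36.531). Tangency of A1 to both parallel lines with radius 6.1 puts H and F at T ± 6.1·n: H = (5.8335, 1.7835), F = (-5.8335, -1.7835). Equal radii place L and U the same way about D: L = D + 6.1·n = (17.002, -34.747), U = D − 6.1·n = (5.3351, -38.314). Then cos ∠UHT = HU·HT / (|HU||HT|), giving 72.288°.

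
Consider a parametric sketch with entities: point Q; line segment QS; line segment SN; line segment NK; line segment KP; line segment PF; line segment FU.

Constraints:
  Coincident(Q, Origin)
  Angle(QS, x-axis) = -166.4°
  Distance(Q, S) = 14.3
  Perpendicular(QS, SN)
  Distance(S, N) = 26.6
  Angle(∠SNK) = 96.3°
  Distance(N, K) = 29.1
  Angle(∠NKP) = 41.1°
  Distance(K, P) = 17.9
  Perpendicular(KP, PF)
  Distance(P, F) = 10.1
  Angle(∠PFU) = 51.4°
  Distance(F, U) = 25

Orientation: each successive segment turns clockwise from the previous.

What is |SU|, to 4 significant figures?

43.65

Q is at the origin; QS runs at -166.4° with length 14.3, so S = (-13.90, -3.363). The perpendicularity gives SN at right angles to QS, so SN runs at 103.6°; with |SN| = 26.6, N = (-20.15, 22.49). ∠SNK = 96.3° gives NK at 19.90° from the x-axis; with |NK| = 29.1, K = (7.209, 32.40). ∠NKP = 41.1° gives KP at -119.0° from the x-axis; with |KP| = 17.9, P = (-1.470, 16.74). KP ⟂ PF, so PF runs at 151.0°; with |PF| = 10.1, F = (-10.30, 21.64). ∠PFU = 51.4° gives FU at 22.40° from the x-axis; with |FU| = 25.0, U = (12.81, 31.16). Then |SU| = |U − S| = 43.65.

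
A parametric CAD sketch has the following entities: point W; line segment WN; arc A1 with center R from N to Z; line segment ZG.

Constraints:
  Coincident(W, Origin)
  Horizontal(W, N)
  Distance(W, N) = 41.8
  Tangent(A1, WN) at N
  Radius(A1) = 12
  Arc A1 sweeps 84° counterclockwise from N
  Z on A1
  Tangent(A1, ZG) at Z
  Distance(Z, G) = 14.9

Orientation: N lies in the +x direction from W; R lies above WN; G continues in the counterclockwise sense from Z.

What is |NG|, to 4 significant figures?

28.91

On A1, N sits at bearing -90° from R; an 84° counterclockwise sweep puts Z at bearing -6°, so Z = R + 12.0·(cos -6°, sin -6°) = (53.73, 10.75). The tangent condition forces RZ to be normal to ZG, so ZG runs along (−sin -6°, cos -6°); with |ZG| = 14.9, G = (55.29, 25.56). Then |NG| = |G − N| = 28.91.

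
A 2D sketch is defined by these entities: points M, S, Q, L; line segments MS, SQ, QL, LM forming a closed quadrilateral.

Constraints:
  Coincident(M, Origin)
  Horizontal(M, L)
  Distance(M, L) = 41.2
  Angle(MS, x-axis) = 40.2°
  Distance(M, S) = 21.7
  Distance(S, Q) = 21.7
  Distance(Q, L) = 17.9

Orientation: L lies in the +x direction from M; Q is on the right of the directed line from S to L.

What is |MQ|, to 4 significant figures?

25.20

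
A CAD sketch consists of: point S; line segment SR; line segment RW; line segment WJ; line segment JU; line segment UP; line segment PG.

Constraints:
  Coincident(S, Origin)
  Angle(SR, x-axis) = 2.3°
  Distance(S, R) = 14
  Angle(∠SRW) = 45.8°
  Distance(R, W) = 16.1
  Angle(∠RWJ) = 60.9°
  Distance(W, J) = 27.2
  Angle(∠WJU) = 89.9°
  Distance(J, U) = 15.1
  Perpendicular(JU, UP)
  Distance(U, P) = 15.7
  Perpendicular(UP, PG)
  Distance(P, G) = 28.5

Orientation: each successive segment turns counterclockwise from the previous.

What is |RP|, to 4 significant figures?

3.780

∠WJU = 89.9° gives JU at -14.30° from the x-axis; with |JU| = 15.1, U = (10.18, -18.43). The perpendicularity gives UP at right angles to JU, so UP runs at 75.70°; with |UP| = 15.7, P = (14.06, -3.217). Then |RP| = |P − R| = 3.780.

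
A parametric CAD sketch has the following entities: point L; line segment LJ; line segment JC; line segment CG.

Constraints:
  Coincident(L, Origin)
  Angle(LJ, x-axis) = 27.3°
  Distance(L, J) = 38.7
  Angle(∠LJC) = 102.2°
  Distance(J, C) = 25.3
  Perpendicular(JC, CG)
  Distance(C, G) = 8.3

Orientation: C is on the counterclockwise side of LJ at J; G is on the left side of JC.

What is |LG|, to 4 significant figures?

44.64

∠LJC = 102.2°, so JC runs at 27.3° + (180° − 102.2°) = 105.1° from the x-axis; with |JC| = 25.3, C = J + 25.3·(cos 105.1°, sin 105.1°) = (27.80, 42.18). The perpendicularity gives CG at right angles to JC; with |CG| = 8.3 on the left of JC, G = C + 8.3·(-0.9655, -0.2605) = (19.79, 40.01). Then |LG| = |G − L| = 44.64.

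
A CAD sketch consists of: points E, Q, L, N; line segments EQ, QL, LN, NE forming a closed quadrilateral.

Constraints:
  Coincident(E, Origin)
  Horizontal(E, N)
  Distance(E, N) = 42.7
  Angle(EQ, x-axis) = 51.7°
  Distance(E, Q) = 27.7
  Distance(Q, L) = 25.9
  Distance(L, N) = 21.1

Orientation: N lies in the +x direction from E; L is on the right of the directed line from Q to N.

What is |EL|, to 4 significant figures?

22.24

E is at the origin; E and N share the same y with |EN| = 42.7 and N in +x, so N = (42.7, 0). EQ runs at 51.7° with |EQ| = 27.7, so Q = (17.17, 21.74). L is determined by |QL| = 25.9 and |LN| = 21.1 together: it lies at the intersection of circle(Q, 25.9) and circle(N, 21.1). With |QN| = 33.53, the foot of the radical line on QN is 20.13 from Q and the perpendicular offset is √(25.9² − 20.13²) = 16.30. Taking the right-of-QN solution: L = (21.93, -3.720).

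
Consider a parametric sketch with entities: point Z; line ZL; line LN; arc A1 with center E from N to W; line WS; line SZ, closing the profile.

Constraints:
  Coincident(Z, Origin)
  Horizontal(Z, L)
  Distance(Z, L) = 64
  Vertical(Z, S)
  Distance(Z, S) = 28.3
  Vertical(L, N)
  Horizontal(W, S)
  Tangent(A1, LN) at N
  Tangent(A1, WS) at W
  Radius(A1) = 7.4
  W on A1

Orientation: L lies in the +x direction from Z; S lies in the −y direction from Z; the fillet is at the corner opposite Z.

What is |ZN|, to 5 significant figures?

67.326

Z is at the origin; ZL is horizontal with |ZL| = 64.0 and L on the +x side, so L = (64.000, 0.0000). ZS is vertical with |ZS| = 28.3 and S on the −y side, so S = (0.0000, -28.300). The virtual corner opposite Z is at (64.000, -28.300). A1 meets LN tangentially, so EN is at right angles to LN and tangency of A1 to WS means the radius EW is perpendicular to WS, with radius 7.4, so the center E sits 7.4 in from both sides at E = (56.600, -20.900). That places the tangent points at N = (64.000, -20.900) on LN and W = (56.600, -28.300) on WS. Then |ZN| = |N − Z| = 67.326.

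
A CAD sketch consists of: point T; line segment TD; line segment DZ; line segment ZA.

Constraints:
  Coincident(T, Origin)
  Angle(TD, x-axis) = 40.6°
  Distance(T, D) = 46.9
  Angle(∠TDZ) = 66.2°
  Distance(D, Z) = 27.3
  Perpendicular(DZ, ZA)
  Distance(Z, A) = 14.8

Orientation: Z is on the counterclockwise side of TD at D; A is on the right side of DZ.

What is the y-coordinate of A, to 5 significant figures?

55.664

∠TDZ = 66.2°, so DZ runs at 40.6° + (180° − 66.2°) = 154.40° from the x-axis; with |DZ| = 27.3, Z = D + 27.3·(cos 154.40°, sin 154.40°) = (10.990, 42.317). DZ is perpendicular to ZA; with |ZA| = 14.8 on the right of DZ, A = Z + 14.8·(0.43209, 0.90183) = (17.385, 55.664). So A.y = 55.664.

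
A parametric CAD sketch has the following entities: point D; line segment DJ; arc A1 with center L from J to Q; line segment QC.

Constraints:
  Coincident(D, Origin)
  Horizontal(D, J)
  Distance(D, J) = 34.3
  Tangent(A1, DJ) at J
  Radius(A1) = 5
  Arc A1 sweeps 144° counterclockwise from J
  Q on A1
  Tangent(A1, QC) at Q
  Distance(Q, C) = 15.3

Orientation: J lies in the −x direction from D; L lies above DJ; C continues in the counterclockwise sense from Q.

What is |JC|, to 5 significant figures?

20.359

D is at the origin; DJ is horizontal with |DJ| = 34.3 and J on the −x side, so J = (-34.300, 0.0000). A1 meets DJ tangentially, so LJ is at right angles to DJ, so L = J + (0, 5) = (-34.300, 5.0000). On A1, J sits at bearing -90° from L; a 144° counterclockwise sweep puts Q at bearing 54°, so Q = L + 5.0·(cos 54°, sin 54°) = (-31.361, 9.0451). A1 meets QC tangentially, so LQ is at right angles to QC, so QC runs along (−sin 54°, cos 54°); with |QC| = 15.3, C = (-43.739, 18.038). Then |JC| = |C − J| = 20.359.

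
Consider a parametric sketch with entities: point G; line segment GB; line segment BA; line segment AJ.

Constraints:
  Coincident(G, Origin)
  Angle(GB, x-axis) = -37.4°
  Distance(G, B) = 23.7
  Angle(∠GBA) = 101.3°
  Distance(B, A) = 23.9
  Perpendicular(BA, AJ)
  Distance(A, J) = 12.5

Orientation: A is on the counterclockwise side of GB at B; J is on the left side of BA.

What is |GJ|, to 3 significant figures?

30.5

G is at the origin; GB runs at -37.4° with length 23.7, so B = 23.7·(cos -37.4°, sin -37.4°) = (18.8, -14.4). ∠GBA = 101.3°, so BA runs at -37.4° + (180° − 101.3°) = 41.3° from the x-axis; with |BA| = 23.9, A = B + 23.9·(cos 41.3°, sin 41.3°) = (36.8, 1.38). BA is perpendicular to AJ; with |AJ| = 12.5 on the left of BA, J = A + 12.5·(-0.660, 0.751) = (28.5, 10.8). Then |GJ| = |J − G| = 30.5.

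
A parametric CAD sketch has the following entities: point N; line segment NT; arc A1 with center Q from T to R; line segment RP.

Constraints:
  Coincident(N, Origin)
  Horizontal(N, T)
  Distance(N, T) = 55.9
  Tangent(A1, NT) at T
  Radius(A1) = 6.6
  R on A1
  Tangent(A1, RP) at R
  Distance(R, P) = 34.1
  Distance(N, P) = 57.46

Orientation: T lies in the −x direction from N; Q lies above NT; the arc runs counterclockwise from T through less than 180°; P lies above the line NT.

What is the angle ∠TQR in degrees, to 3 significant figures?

78.3°

Checks: |QT| = 6.600 ✓; |QR| = 6.600 ✓; ∠(QR, RP) = 90.00° ✓; |RP| = 34.10 ✓; |NP| = 57.46 ✓.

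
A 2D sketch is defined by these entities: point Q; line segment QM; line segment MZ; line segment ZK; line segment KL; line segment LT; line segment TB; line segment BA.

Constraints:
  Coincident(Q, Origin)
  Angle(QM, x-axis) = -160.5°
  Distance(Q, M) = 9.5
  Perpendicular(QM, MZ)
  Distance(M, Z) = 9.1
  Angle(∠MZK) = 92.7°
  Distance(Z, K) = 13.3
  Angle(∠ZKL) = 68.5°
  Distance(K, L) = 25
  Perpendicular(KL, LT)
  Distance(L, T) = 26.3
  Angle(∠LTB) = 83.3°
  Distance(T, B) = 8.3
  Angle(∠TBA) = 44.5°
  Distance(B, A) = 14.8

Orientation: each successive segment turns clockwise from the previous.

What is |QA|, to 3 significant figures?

24.0

Q is at the origin; QM runs at -160.5° with length 9.5, so M = (-8.96, -3.17). The perpendicularity gives MZ at right angles to QM, so MZ runs at 110°; with |MZ| = 9.1, Z = (-12.0, 5.41). ∠MZK = 92.7° gives ZK at 22.2° from the x-axis; with |ZK| = 13.3, K = (0.321, 10.4). ∠ZKL = 68.5° gives KL at -89.3° from the x-axis; with |KL| = 25.0, L = (0.627, -14.6). The perpendicularity gives LT at right angles to KL, so LT runs at -179°; with |LT| = 26.3, T = (-25.7, -14.9). ∠LTB = 83.3° gives TB at 84.0° from the x-axis; with |TB| = 8.3, B = (-24.8, -6.63). ∠TBA = 44.5° gives BA at -51.5° from the x-axis; with |BA| = 14.8, A = (-15.6, -18.2). Then |QA| = |A − Q| = 24.0.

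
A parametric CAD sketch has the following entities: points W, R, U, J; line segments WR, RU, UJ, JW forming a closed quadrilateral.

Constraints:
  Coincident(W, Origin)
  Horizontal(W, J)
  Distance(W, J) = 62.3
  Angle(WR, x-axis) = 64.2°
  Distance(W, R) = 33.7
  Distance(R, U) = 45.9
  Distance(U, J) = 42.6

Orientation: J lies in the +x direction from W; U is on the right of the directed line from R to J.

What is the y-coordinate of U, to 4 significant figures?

-14.90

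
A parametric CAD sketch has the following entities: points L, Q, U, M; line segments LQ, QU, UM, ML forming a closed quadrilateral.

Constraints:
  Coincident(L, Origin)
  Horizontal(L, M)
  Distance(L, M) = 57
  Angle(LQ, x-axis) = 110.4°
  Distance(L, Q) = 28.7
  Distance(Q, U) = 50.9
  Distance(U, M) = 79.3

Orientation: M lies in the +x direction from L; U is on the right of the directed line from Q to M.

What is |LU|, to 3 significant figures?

29.9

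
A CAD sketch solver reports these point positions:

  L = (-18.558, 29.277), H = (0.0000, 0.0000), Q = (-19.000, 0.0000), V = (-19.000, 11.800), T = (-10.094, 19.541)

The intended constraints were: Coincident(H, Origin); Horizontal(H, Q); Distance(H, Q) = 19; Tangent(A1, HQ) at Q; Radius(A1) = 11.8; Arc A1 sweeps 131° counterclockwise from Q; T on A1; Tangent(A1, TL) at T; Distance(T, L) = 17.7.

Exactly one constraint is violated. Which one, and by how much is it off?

Distance(T, L) = 17.7 — off by 4.80.

H = (0.00, 0.00) ✓; H.y = 0.00, Q.y = 0.00 ✓; |HQ| = 19.00 ✓; ∠(VQ, QH) = 90.00° ✓; |VQ| = 11.80 ✓; bearing(V→T) − bearing(V→Q) = 131.0° ✓; |VT| = 11.80 ✓; ∠(VT, TL) = 89.99° ✓; |TL| = 12.90 ✗.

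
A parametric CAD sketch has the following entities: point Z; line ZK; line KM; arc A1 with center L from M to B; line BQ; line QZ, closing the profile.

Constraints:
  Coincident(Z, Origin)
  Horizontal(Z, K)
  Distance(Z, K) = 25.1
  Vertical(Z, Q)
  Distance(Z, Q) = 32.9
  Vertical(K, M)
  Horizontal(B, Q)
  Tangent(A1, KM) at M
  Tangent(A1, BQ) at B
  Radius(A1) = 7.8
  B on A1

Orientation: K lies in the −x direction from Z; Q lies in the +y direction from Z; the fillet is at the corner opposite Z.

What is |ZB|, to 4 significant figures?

37.17

Z is at the origin; ZK is horizontal with |ZK| = 25.1 and K on the −x side, so K = (-25.10, 0.000). ZQ is vertical with |ZQ| = 32.9 and Q on the +y side, so Q = (0.000, 32.90). The virtual corner opposite Z is at (-25.10, 32.90). Since A1 is tangent to KM there, LM ⟂ KM and tangency of A1 to BQ means the radius LB is perpendicular to BQ, with radius 7.8, so the center L sits 7.8 in from both sides at L = (-17.30, 25.10). That places the tangent points at M = (-25.10, 25.10) on KM and B = (-17.30, 32.90) on BQ. Then |ZB| = |B − Z| = 37.17.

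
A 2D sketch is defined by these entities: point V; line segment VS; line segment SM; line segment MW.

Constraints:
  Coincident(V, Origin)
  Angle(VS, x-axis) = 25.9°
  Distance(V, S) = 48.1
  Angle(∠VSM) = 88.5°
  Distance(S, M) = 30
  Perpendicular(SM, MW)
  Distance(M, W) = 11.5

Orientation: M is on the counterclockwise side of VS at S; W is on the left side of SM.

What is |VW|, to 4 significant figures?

46.52

V is at the origin; VS runs at 25.9° with length 48.1, so S = 48.1·(cos 25.9°, sin 25.9°) = (43.27, 21.01). ∠VSM = 88.5°, so SM runs at 25.9° + (180° − 88.5°) = 117.4° from the x-axis; with |SM| = 30.0, M = S + 30.0·(cos 117.4°, sin 117.4°) = (29.46, 47.64). SM ⟂ MW; with |MW| = 11.5 on the left of SM, W = M + 11.5·(-0.8878, -0.4602) = (19.25, 42.35). Then |VW| = |W − V| = 46.52.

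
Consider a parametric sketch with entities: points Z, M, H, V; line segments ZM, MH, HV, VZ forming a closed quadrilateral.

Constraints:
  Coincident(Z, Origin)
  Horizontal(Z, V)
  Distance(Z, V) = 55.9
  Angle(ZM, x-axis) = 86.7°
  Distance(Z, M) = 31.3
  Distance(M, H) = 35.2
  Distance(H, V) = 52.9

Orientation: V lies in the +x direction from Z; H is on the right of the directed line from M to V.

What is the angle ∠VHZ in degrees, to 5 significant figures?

124.45°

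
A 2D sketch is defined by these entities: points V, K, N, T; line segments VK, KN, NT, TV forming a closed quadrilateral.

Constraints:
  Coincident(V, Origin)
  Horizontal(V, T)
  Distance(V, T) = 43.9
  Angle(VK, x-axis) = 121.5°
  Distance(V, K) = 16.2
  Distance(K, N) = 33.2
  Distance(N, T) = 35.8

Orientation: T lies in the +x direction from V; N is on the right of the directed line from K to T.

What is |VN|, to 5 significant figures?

17.066

V is at the origin; V and T share the same y with |VT| = 43.9 and T in +x, so T = (43.9, 0). VK runs at 121.5° with |VK| = 16.2, so K = (-8.4645, 13.813). N is determined by |KN| = 33.2 and |NT| = 35.8 together: it lies at the intersection of circle(K, 33.2) and circle(T, 35.8). With |KT| = 54.156, the foot of the radical line on KT is 25.421 from K and the perpendicular offset is √(33.2² − 25.421²) = 21.354. Taking the right-of-KT solution: N = (10.670, -13.319).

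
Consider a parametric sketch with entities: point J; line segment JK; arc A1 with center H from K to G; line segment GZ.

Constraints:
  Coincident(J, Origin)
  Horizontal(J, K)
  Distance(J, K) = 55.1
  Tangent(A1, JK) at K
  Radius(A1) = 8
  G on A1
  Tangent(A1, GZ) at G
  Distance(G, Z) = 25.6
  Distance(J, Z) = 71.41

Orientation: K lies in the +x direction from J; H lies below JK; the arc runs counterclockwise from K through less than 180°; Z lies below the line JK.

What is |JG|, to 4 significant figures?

50.10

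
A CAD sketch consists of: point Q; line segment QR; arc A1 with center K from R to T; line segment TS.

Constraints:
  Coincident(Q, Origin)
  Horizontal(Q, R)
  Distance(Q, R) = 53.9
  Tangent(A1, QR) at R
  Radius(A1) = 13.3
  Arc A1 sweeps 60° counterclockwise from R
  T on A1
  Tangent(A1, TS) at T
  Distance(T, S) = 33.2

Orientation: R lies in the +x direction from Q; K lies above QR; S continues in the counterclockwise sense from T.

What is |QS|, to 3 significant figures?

89.3

On A1, R sits at bearing -90° from K; a 60° counterclockwise sweep puts T at bearing -30°, so T = K + 13.3·(cos -30°, sin -30°) = (65.4, 6.65). Tangency of A1 to TS means the radius KT is perpendicular to TS, so TS runs along (−sin -30°, cos -30°); with |TS| = 33.2, S = (82.0, 35.4). Then |QS| = |S − Q| = 89.3.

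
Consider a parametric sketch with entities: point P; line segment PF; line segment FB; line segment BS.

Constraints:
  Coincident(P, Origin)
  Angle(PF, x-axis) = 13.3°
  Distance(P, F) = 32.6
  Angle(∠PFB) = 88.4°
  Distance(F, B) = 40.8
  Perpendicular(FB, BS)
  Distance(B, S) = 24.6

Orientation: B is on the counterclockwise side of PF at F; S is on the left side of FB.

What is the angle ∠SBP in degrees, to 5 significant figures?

50.753°

∠PFB = 88.4°, so FB runs at 13.3° + (180° − 88.4°) = 104.90° from the x-axis; with |FB| = 40.8, B = F + 40.8·(cos 104.90°, sin 104.90°) = (21.235, 46.928). FB ⟂ BS; with |BS| = 24.6 on the left of FB, S = B + 24.6·(-0.96638, -0.25713) = (-2.5382, 40.602). Then cos ∠SBP = BS·BP / (|BS||BP|), giving 50.753°.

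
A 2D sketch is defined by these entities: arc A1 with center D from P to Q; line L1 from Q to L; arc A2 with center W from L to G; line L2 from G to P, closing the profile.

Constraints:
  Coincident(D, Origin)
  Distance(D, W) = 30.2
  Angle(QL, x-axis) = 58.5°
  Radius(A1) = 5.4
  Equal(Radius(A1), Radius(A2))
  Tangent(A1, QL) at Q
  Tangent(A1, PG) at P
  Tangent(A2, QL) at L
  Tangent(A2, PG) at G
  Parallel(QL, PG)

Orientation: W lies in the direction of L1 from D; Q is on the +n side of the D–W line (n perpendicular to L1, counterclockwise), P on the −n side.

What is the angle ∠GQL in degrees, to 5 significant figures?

19.678°

The slot axis is L1's direction at 58.5°, so u = (cos 58.5°, sin 58.5°) = (0.52250, 0.85264) and n = (−sin 58.5°, cos 58.5°) = (-0.85264, 0.52250). D is at the origin and W lies 30.2 along u from D, so W = 30.2·u = (15.779, 25.750). Tangency of A1 to both parallel lines with radius 5.4 puts Q and P at D ± 5.4·n: Q = (-4.6043, 2.8215), P = (4.6043, -2.8215). Equal radii place L and G the same way about W: L = W + 5.4·n = (11.175, 28.571), G = W − 5.4·n = (20.384, 22.928). Then cos ∠GQL = QG·QL / (|QG||QL|), giving 19.678°.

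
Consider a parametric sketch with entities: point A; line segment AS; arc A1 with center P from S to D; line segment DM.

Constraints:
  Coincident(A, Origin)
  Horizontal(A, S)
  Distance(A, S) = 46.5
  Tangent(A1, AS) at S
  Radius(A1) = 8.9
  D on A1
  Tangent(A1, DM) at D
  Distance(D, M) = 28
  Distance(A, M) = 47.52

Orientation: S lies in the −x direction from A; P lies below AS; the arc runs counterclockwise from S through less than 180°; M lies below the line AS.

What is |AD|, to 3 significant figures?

54.8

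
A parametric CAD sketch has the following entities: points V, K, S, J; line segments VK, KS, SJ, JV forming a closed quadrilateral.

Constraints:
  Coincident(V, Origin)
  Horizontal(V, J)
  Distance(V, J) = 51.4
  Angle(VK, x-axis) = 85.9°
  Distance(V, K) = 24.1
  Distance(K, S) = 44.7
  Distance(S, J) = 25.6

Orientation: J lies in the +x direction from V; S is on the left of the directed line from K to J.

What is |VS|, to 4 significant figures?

52.77

Checks: |KS| = 44.70 ✓; |SJ| = 25.60 ✓.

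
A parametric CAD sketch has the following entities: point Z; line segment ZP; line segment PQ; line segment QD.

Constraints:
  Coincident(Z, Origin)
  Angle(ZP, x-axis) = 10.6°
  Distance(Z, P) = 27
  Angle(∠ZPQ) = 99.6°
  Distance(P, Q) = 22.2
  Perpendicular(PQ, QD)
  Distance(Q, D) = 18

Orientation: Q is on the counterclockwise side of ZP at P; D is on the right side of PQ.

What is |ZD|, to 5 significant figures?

52.001

Z is at the origin; ZP runs at 10.6° with length 27.0, so P = 27.0·(cos 10.6°, sin 10.6°) = (26.539, 4.9667). ∠ZPQ = 99.6°, so PQ runs at 10.6° + (180° − 99.6°) = 91.000° from the x-axis; with |PQ| = 22.2, Q = P + 22.2·(cos 91.000°, sin 91.000°) = (26.152, 27.163). The perpendicularity gives QD at right angles to PQ; with |QD| = 18.0 on the right of PQ, D = Q + 18.0·(0.99985, 0.017452) = (44.149, 27.477). Then |ZD| = |D − Z| = 52.001.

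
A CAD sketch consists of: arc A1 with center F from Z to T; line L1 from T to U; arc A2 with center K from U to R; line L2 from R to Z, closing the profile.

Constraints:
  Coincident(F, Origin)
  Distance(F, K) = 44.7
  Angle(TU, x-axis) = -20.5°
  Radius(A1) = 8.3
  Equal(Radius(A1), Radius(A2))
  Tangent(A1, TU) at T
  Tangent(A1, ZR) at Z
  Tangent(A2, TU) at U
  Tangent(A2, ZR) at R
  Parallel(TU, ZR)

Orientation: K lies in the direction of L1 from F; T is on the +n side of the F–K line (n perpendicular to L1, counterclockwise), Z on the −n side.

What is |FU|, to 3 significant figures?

45.5

The slot axis is L1's direction at -20.5°, so u = (cos -20.5°, sin -20.5°) = (0.937, -0.350) and n = (−sin -20.5°, cos -20.5°) = (0.350, 0.937). F is at the origin and K lies 44.7 along u from F, so K = 44.7·u = (41.9, -15.7). Tangency of A1 to both parallel lines with radius 8.3 puts T and Z at F ± 8.3·n: T = (2.91, 7.77), Z = (-2.91, -7.77). Equal radii place U and R the same way about K: U = K + 8.3·n = (44.8, -7.88), R = K − 8.3·n = (39.0, -23.4). Then |FU| = |U − F| = 45.5.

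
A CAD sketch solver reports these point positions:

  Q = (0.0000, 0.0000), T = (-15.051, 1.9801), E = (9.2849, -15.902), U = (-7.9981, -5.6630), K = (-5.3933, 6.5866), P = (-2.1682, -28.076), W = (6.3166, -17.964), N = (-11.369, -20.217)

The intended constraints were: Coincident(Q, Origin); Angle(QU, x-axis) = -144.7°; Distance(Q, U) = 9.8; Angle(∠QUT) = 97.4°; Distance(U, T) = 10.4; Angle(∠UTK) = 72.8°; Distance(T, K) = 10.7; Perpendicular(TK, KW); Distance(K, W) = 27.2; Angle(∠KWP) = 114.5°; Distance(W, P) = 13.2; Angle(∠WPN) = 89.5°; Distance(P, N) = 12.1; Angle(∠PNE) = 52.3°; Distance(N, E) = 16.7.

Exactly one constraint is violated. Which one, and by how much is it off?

Distance(N, E) = 16.7 — off by 4.40.

Q = (0.00, 0.00) ✓; QU at -144.7° ✓; |QU| = 9.800 ✓; ∠QUT = 97.40° ✓; |UT| = 10.40 ✓; ∠UTK = 72.80° ✓; |TK| = 10.70 ✓; ∠(TK, KW) = 90.00° ✓; |KW| = 27.20 ✓; ∠KWP = 114.5° ✓; |WP| = 13.20 ✓; ∠WPN = 89.50° ✓; |PN| = 12.10 ✓; ∠PNE = 52.30° ✓; |NE| = 21.10 ✗.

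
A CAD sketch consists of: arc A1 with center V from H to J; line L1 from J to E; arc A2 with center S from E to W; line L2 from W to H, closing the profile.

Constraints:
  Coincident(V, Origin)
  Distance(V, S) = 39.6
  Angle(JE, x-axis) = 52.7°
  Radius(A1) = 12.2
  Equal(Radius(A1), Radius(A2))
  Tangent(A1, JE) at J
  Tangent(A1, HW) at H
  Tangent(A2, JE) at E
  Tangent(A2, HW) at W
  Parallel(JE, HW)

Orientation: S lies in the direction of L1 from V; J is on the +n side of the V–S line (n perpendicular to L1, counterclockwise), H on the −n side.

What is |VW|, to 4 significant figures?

41.44

The slot axis is L1's direction at 52.7°, so u = (cos 52.7°, sin 52.7°) = (0.6060, 0.7955) and n = (−sin 52.7°, cos 52.7°) = (-0.7955, 0.6060). V is at the origin and S lies 39.6 along u from V, so S = 39.6·u = (24.00, 31.50). Tangency of A1 to both parallel lines with radius 12.2 puts J and H at V ± 12.2·n: J = (-9.705, 7.393), H = (9.705, -7.393). Equal radii place E and W the same way about S: E = S + 12.2·n = (14.29, 38.89), W = S − 12.2·n = (33.70, 24.11). Then |VW| = |W − V| = 41.44.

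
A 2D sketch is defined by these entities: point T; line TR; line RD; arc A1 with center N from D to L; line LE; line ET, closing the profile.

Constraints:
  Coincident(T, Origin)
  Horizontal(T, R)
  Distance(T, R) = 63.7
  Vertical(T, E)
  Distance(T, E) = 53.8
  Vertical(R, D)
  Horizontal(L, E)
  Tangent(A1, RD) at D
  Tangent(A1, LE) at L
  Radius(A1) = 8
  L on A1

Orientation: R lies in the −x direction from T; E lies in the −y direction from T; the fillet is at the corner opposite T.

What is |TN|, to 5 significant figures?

72.112

T is at the origin; TR is horizontal with |TR| = 63.7 and R on the −x side, so R = (-63.700, 0.0000). T and E share the same x with |TE| = 53.8 and E on the −y side, so E = (0.0000, -53.800). The virtual corner opposite T is at (-63.700, -53.800). Tangency of A1 to RD means the radius ND is perpendicular to RD and tangency of A1 to LE means the radius NL is perpendicular to LE, with radius 8.0, so the center N sits 8.0 in from both sides at N = (-55.700, -45.800). Then |TN| = |N − T| = 72.112.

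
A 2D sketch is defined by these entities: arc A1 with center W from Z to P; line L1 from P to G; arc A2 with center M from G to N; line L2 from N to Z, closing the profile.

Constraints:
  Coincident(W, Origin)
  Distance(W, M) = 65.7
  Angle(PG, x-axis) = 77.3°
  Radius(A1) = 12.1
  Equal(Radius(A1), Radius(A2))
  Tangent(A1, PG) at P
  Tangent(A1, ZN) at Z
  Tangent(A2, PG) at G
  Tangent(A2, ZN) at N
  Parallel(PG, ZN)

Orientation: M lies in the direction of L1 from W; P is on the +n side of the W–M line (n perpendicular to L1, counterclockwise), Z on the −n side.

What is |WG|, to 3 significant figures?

66.8

Tangency of A1 to both parallel lines with radius 12.1 puts P and Z at W ± 12.1·n: P = (-11.8, 2.66), Z = (11.8, -2.66). Equal radii place G and N the same way about M: G = M + 12.1·n = (2.64, 66.8), N = M − 12.1·n = (26.2, 61.4). Then |WG| = |G − W| = 66.8.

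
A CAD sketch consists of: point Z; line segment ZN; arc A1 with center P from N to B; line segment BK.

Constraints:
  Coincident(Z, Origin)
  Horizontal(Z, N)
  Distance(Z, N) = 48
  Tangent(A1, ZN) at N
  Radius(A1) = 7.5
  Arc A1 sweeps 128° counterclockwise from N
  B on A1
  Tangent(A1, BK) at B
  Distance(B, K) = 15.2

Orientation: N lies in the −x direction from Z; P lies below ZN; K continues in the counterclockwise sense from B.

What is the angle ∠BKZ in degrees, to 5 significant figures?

99.594°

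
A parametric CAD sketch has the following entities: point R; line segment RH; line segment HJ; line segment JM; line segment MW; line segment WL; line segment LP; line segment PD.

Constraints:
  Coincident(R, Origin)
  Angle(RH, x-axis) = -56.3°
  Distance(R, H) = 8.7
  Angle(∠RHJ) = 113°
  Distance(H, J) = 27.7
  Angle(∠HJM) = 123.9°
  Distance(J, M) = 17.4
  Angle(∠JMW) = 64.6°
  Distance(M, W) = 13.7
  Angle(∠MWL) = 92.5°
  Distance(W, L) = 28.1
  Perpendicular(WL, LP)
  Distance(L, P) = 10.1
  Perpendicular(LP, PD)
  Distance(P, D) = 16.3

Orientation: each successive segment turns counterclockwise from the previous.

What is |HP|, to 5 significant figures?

31.259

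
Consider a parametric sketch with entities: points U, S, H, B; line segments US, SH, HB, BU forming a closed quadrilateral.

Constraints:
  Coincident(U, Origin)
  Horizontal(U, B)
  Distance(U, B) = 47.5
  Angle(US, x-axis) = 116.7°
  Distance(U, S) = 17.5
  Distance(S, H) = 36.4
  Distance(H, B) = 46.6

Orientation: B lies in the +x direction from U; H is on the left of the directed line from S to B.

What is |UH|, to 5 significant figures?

43.422

Checks: U.y = 0.00, B.y = 0.00 ✓; |SH| = 36.40 ✓; |HB| = 46.60 ✓.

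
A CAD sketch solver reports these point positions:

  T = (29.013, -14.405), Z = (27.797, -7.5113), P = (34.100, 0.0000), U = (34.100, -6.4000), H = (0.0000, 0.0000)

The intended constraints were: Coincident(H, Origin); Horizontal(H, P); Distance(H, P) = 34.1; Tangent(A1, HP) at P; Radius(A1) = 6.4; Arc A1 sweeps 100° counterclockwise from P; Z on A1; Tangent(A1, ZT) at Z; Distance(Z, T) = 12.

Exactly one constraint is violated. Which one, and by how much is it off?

Distance(Z, T) = 12 — off by 5.00.

H = (0.00, 0.00) ✓; H.y = 0.00, P.y = 0.00 ✓; |HP| = 34.10 ✓; ∠(UP, PH) = 90.00° ✓; |UP| = 6.400 ✓; bearing(U→Z) − bearing(U→P) = 100.0° ✓; |UZ| = 6.400 ✓; ∠(UZ, ZT) = 90.00° ✓; |ZT| = 7.000 ✗.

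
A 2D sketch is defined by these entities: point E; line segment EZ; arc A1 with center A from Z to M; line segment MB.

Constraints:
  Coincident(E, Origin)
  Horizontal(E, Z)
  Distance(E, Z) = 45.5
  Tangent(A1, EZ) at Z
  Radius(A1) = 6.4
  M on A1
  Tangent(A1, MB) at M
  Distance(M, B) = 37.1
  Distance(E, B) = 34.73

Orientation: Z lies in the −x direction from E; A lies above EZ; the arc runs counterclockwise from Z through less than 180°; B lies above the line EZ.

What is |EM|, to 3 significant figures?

40.7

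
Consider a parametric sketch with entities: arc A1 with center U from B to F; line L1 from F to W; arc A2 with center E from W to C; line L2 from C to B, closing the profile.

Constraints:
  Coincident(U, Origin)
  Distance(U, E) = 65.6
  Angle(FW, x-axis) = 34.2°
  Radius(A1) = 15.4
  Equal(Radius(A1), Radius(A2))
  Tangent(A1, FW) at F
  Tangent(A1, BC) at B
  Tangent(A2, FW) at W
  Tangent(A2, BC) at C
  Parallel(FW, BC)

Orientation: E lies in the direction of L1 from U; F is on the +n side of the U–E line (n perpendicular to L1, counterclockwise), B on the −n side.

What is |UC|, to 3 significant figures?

67.4

Tangency of A1 to both parallel lines with radius 15.4 puts F and B at U ± 15.4·n: F = (-8.66, 12.7), B = (8.66, -12.7). Equal radii place W and C the same way about E: W = E + 15.4·n = (45.6, 49.6), C = E − 15.4·n = (62.9, 24.1). Then |UC| = |C − U| = 67.4.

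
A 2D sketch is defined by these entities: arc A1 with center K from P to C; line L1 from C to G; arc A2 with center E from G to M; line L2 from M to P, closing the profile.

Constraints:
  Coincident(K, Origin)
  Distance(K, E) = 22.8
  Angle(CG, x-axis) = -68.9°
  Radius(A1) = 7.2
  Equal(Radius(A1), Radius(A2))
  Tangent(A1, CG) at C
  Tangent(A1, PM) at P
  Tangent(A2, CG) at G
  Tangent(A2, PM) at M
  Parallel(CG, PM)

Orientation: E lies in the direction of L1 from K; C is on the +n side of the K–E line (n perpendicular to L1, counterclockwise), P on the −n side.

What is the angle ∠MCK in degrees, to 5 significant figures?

57.724°

The slot axis is L1's direction at -68.9°, so u = (cos -68.9°, sin -68.9°) = (0.36000, -0.93295) and n = (−sin -68.9°, cos -68.9°) = (0.93295, 0.36000). K is at the origin and E lies 22.8 along u from K, so E = 22.8·u = (8.2079, -21.271). Tangency of A1 to both parallel lines with radius 7.2 puts C and P at K ± 7.2·n: C = (6.7173, 2.5920), P = (-6.7173, -2.5920). Equal radii place G and M the same way about E: G = E + 7.2·n = (14.925, -18.679), M = E − 7.2·n = (1.4907, -23.863). Then cos ∠MCK = CM·CK / (|CM||CK|), giving 57.724°.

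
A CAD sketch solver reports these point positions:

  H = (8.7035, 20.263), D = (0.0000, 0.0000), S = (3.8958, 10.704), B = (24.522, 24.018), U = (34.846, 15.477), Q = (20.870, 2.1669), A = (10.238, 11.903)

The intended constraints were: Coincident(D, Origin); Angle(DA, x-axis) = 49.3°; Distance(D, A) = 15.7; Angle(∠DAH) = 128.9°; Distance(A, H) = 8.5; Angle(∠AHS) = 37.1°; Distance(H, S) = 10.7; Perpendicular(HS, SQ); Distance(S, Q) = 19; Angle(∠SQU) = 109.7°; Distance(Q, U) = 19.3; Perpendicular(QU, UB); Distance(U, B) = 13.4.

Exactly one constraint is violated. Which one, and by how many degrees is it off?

Perpendicular(QU, UB) — off by 6.80°.

D = (0.00, 0.00) ✓; DA at 49.30° ✓; |DA| = 15.70 ✓; ∠DAH = 128.9° ✓; |AH| = 8.500 ✓; ∠AHS = 37.10° ✓; |HS| = 10.70 ✓; ∠(HS, SQ) = 90.00° ✓; |SQ| = 19.00 ✓; ∠SQU = 109.7° ✓; |QU| = 19.30 ✓; ∠(QU, UB) = 96.80° ✗; |UB| = 13.40 ✓.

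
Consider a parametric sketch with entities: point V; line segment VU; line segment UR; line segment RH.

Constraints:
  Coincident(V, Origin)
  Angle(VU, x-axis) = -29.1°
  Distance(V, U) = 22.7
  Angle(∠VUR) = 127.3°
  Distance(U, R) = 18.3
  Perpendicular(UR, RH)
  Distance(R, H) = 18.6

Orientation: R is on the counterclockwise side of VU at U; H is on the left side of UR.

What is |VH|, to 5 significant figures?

32.061

V is at the origin; VU runs at -29.1° with length 22.7, so U = 22.7·(cos -29.1°, sin -29.1°) = (19.835, -11.040). ∠VUR = 127.3°, so UR runs at -29.1° + (180° − 127.3°) = 23.600° from the x-axis; with |UR| = 18.3, R = U + 18.3·(cos 23.600°, sin 23.600°) = (36.604, -3.7134). The perpendicularity gives RH at right angles to UR; with |RH| = 18.6 on the left of UR, H = R + 18.6·(-0.40035, 0.91636) = (29.158, 13.331). Then |VH| = |H − V| = 32.061.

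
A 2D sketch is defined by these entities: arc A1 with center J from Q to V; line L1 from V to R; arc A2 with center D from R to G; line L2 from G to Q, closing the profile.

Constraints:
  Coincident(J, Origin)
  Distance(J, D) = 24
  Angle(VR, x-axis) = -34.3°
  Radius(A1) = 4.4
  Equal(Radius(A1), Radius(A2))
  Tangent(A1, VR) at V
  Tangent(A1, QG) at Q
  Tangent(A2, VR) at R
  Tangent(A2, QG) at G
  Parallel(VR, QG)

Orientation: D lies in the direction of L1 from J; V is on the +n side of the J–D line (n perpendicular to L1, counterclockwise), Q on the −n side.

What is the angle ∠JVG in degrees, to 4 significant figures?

69.86°

The slot axis is L1's direction at -34.3°, so u = (cos -34.3°, sin -34.3°) = (0.8261, -0.5635) and n = (−sin -34.3°, cos -34.3°) = (0.5635, 0.8261). J is at the origin and D lies 24.0 along u from J, so D = 24.0·u = (19.83, -13.52). Tangency of A1 to both parallel lines with radius 4.4 puts V and Q at J ± 4.4·n: V = (2.480, 3.635), Q = (-2.480, -3.635). Equal radii place R and G the same way about D: R = D + 4.4·n = (22.31, -9.890), G = D − 4.4·n = (17.35, -17.16). Then cos ∠JVG = VJ·VG / (|VJ||VG|), giving 69.86°.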